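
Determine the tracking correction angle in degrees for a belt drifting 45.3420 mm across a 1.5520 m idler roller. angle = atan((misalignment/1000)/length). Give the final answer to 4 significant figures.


misalign_m = 45.3420 / 1000 = 0.045342 m
angle = atan(0.045342 / 1.5520)
angle = 1.673 deg


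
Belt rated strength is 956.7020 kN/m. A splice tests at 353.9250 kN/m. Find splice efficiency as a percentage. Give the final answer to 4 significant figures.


Eff = 353.9250 / 956.7020 * 100
Eff = 36.99 %


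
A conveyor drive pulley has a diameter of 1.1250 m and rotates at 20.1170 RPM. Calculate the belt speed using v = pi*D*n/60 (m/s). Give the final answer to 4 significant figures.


v = pi * 1.1250 * 20.1170 / 60
v = 1.185 m/s


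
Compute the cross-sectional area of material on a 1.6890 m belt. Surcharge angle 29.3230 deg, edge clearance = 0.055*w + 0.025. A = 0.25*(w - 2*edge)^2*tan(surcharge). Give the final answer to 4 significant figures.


edge = 0.055*1.6890 + 0.025 = 0.117895 m
ew = 1.6890 - 2*0.117895 = 1.45321 m
A = 0.25 * 1.45321^2 * tan(29.3230 deg)
A = 0.2966 m^2


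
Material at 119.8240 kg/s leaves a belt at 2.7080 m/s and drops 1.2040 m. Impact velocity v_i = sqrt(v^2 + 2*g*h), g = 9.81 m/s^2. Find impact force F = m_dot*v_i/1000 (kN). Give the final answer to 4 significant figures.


v_i = sqrt(2.7080^2 + 2*9.81*1.2040) = 5.56379 m/s
F = 119.8240 * 5.56379 / 1000
F = 0.6667 kN


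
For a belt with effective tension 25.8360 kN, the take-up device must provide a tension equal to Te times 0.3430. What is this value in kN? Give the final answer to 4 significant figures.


T_tu = 25.8360 * 0.3430
T_tu = 8.862 kN


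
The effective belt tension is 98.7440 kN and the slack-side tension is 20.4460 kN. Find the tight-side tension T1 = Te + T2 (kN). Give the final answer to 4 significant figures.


T1 = Te + T2 = 98.7440 + 20.4460
T1 = 119.2 kN


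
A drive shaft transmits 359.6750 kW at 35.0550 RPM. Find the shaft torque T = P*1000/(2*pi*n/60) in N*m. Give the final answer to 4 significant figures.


omega = 2*pi*35.0550/60 = 3.67095 rad/s
T = 359.6750*1000 / 3.67095
T = 97980 N*m


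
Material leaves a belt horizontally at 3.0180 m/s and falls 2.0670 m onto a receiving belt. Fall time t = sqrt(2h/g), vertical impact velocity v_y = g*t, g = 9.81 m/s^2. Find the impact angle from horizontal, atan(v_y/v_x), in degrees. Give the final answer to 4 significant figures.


t = sqrt(2*2.0670/9.81) = 0.649158 s
v_y = 9.81 * 0.649158 = 6.36824 m/s
angle = atan(6.36824 / 3.0180) = 64.64 deg


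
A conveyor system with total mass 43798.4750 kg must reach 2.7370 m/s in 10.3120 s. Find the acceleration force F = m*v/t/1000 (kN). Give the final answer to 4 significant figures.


F = 43798.4750 * 2.7370 / 10.3120 / 1000
F = 11.62 kN


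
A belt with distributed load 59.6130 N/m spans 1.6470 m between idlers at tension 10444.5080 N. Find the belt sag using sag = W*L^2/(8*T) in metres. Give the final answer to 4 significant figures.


sag = 59.6130 * 1.6470^2 / (8 * 10444.5080)
sag = 0.001935 m


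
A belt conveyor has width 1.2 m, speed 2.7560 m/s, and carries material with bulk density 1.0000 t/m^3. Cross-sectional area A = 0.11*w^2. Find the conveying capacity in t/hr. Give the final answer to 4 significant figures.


A = 0.11 * 1.2^2 = 0.1584 m^2
C = 0.1584 * 2.7560 * 1.0000 * 3600
C = 1572 t/hr


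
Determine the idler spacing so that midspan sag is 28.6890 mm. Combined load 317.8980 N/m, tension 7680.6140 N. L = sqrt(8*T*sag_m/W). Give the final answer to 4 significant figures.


sag = 28.6890/1000 = 0.028689 m
L = sqrt(8 * 7680.6140 * 0.028689 / 317.8980)
L = 2.355 m


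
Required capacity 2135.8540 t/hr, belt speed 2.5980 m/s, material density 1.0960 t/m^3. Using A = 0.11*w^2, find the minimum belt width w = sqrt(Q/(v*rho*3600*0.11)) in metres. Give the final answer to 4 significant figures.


A_req = 2135.8540 / (2.5980 * 1.0960 * 3600) = 0.208362 m^2
w = sqrt(0.208362 / 0.11)
w = 1.376 m


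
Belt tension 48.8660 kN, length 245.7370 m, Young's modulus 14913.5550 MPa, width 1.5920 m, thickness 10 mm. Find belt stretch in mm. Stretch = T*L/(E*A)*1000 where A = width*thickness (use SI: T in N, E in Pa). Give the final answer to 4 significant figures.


A = 1.5920 * 0.01 = 0.01592 m^2
Stretch = 48.8660*1000 * 245.7370 / (14913.5550e6 * 0.01592) * 1000
Stretch = 50.58 mm


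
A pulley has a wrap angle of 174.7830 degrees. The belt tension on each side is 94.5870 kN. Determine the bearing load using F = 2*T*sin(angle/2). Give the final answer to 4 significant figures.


F = 2 * 94.5870 * sin(174.7830/2 deg)
F = 189.0 kN


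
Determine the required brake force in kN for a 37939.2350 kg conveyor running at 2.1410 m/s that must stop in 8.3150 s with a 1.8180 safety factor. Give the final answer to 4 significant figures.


F = 37939.2350 * 2.1410 / 8.3150 * 1.8180 / 1000
F = 17.76 kN


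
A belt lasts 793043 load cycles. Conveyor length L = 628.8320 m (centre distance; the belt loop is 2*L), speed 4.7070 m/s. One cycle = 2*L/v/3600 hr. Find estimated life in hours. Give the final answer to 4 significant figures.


cycle_time = 2 * 628.8320 / 4.7070 / 3600 = 0.0742195 hr
life = 793043 * 0.0742195 = 58860 hours


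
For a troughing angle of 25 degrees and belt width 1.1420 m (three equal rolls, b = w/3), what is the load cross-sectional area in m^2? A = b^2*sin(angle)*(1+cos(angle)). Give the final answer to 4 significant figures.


b = 1.1420/3 = 0.380667 m
A = 0.380667^2 * sin(25 deg) * (1 + cos(25 deg))
A = 0.1167 m^2


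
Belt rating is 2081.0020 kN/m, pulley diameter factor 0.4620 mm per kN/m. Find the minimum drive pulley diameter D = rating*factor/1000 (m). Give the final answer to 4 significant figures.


D = 2081.0020 * 0.4620 / 1000
D = 0.9614 m


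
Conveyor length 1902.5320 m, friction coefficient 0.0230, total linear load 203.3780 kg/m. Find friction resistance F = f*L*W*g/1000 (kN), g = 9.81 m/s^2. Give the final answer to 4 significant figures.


F = 0.0230 * 1902.5320 * 203.3780 * 9.81 / 1000
F = 87.30 kN


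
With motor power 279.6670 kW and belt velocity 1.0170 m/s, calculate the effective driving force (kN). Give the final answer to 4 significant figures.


Te = P / v = 279.6670 / 1.0170
Te = 275.0 kN


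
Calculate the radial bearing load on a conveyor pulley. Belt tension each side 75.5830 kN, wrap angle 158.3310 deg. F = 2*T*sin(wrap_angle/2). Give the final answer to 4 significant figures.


F = 2 * 75.5830 * sin(158.3310/2 deg)
F = 148.5 kN


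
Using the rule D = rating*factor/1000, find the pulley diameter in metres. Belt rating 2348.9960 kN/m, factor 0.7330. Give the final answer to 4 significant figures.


D = 2348.9960 * 0.7330 / 1000
D = 1.722 m


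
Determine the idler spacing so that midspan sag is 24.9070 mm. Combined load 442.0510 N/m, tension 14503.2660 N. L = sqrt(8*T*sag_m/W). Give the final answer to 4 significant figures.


sag = 24.9070/1000 = 0.024907 m
L = sqrt(8 * 14503.2660 * 0.024907 / 442.0510)
L = 2.557 m


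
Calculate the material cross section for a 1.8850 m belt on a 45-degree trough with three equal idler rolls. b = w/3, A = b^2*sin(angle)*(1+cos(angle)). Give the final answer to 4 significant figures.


b = 1.8850/3 = 0.628333 m
A = 0.628333^2 * sin(45 deg) * (1 + cos(45 deg))
A = 0.4766 m^2


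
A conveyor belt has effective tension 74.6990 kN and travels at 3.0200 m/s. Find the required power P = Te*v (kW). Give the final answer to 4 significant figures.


P = Te * v = 74.6990 * 3.0200
P = 225.6 kW


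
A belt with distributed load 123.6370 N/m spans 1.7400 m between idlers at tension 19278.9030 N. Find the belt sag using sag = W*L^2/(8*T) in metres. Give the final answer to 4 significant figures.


sag = 123.6370 * 1.7400^2 / (8 * 19278.9030)
sag = 0.002427 m


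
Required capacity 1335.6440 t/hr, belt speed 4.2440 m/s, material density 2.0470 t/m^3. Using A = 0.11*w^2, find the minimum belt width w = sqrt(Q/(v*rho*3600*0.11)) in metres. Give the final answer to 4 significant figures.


A_req = 1335.6440 / (4.2440 * 2.0470 * 3600) = 0.0427066 m^2
w = sqrt(0.0427066 / 0.11)
w = 0.6231 m


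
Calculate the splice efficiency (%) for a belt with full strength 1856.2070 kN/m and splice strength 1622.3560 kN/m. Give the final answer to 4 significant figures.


Eff = 1622.3560 / 1856.2070 * 100
Eff = 87.40 %


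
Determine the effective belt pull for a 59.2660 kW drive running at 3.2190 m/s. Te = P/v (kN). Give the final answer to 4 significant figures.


Te = P / v = 59.2660 / 3.2190
Te = 18.41 kN


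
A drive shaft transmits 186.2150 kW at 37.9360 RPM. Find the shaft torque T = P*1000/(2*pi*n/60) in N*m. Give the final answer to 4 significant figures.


omega = 2*pi*37.9360/60 = 3.97265 rad/s
T = 186.2150*1000 / 3.97265
T = 46870 N*m


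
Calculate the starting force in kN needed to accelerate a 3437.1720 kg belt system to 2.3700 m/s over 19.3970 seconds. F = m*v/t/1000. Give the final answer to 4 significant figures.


F = 3437.1720 * 2.3700 / 19.3970 / 1000
F = 0.4200 kN


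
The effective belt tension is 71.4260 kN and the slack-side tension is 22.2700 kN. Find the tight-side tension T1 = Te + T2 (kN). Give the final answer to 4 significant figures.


T1 = Te + T2 = 71.4260 + 22.2700
T1 = 93.70 kN


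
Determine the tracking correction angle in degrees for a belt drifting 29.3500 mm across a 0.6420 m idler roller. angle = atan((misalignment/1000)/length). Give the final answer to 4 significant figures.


misalign_m = 29.3500 / 1000 = 0.029350 m
angle = atan(0.029350 / 0.6420)
angle = 2.618 deg


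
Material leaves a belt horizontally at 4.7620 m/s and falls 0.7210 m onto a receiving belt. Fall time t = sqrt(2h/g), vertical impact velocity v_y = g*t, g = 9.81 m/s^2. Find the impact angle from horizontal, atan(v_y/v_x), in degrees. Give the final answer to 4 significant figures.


t = sqrt(2*0.7210/9.81) = 0.383396 s
v_y = 9.81 * 0.383396 = 3.76111 m/s
angle = atan(3.76111 / 4.7620) = 38.30 deg


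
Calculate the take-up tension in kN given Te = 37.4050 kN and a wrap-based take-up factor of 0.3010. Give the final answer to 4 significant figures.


T_tu = 37.4050 * 0.3010
T_tu = 11.26 kN


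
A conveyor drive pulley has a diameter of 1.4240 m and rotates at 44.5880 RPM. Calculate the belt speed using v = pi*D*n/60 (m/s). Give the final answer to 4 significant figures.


v = pi * 1.4240 * 44.5880 / 60
v = 3.325 m/s


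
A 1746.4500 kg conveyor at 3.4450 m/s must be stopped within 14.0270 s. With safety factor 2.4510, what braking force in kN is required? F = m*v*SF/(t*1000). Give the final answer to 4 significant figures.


F = 1746.4500 * 3.4450 / 14.0270 * 2.4510 / 1000
F = 1.051 kN


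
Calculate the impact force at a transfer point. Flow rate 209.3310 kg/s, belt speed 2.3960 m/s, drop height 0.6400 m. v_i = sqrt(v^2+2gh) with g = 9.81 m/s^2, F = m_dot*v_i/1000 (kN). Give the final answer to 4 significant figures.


v_i = sqrt(2.3960^2 + 2*9.81*0.6400) = 4.27757 m/s
F = 209.3310 * 4.27757 / 1000
F = 0.8954 kN


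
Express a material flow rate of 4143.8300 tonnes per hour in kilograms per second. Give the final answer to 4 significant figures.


m_dot = 4143.8300 * 1000 / 3600
m_dot = 1151 kg/s


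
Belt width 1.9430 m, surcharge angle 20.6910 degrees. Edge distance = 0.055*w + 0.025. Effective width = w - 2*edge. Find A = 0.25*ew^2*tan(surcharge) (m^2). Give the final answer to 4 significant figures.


edge = 0.055*1.9430 + 0.025 = 0.131865 m
ew = 1.9430 - 2*0.131865 = 1.67927 m
A = 0.25 * 1.67927^2 * tan(20.6910 deg)
A = 0.2663 m^2


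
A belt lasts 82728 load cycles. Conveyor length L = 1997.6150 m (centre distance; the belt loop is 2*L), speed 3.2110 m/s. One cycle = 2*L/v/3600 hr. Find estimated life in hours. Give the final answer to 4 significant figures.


cycle_time = 2 * 1997.6150 / 3.2110 / 3600 = 0.34562 hr
life = 82728 * 0.34562 = 28590 hours


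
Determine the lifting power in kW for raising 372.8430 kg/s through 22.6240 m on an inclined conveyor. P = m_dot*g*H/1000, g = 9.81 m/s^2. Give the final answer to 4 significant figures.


P = 372.8430 * 9.81 * 22.6240 / 1000
P = 82.75 kW


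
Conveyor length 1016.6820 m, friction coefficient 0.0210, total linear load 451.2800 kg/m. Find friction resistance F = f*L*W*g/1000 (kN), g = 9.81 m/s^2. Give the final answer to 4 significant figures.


F = 0.0210 * 1016.6820 * 451.2800 * 9.81 / 1000
F = 94.52 kN


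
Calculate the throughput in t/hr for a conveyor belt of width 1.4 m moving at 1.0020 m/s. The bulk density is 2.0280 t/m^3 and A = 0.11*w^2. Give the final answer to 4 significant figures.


A = 0.11 * 1.4^2 = 0.2156 m^2
C = 0.2156 * 1.0020 * 2.0280 * 3600
C = 1577 t/hr


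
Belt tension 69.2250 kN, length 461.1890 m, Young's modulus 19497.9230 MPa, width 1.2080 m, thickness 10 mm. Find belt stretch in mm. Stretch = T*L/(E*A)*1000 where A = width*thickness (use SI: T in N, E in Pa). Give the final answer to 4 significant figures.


A = 1.2080 * 0.01 = 0.01208 m^2
Stretch = 69.2250*1000 * 461.1890 / (19497.9230e6 * 0.01208) * 1000
Stretch = 135.5 mm


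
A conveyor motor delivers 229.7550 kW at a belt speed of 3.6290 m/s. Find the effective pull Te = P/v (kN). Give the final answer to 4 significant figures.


Te = P / v = 229.7550 / 3.6290
Te = 63.31 kN


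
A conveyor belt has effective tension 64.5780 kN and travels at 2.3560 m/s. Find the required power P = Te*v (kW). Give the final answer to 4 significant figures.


P = Te * v = 64.5780 * 2.3560
P = 152.1 kW


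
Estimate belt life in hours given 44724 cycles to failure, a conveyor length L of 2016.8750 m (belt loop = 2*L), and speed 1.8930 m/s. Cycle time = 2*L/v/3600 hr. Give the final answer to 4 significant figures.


cycle_time = 2 * 2016.8750 / 1.8930 / 3600 = 0.59191 hr
life = 44724 * 0.59191 = 26470 hours


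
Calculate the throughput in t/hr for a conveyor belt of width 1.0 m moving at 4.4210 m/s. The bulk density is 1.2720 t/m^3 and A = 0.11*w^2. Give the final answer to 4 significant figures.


A = 0.11 * 1.0^2 = 0.11 m^2
C = 0.11 * 4.4210 * 1.2720 * 3600
C = 2227 t/hr


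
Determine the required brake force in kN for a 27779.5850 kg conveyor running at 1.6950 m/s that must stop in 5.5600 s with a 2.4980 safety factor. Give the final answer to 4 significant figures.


F = 27779.5850 * 1.6950 / 5.5600 * 2.4980 / 1000
F = 21.16 kN


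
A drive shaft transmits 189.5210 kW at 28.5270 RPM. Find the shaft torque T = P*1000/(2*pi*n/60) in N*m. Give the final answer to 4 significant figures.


omega = 2*pi*28.5270/60 = 2.98734 rad/s
T = 189.5210*1000 / 2.98734
T = 63440 N*m


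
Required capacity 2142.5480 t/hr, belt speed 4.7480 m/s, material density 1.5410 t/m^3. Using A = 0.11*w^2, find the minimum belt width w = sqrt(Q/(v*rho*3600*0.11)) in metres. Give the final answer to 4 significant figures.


A_req = 2142.5480 / (4.7480 * 1.5410 * 3600) = 0.081342 m^2
w = sqrt(0.081342 / 0.11)
w = 0.8599 m


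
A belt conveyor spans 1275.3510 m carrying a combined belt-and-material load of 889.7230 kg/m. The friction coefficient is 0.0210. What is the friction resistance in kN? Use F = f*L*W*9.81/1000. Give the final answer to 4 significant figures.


F = 0.0210 * 1275.3510 * 889.7230 * 9.81 / 1000
F = 233.8 kN


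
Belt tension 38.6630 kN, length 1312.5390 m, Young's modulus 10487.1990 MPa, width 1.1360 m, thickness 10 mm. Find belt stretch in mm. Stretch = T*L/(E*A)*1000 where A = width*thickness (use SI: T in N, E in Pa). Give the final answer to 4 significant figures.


A = 1.1360 * 0.01 = 0.01136 m^2
Stretch = 38.6630*1000 * 1312.5390 / (10487.1990e6 * 0.01136) * 1000
Stretch = 426.0 mm


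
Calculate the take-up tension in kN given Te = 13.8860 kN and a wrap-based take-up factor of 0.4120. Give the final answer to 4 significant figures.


T_tu = 13.8860 * 0.4120
T_tu = 5.721 kN


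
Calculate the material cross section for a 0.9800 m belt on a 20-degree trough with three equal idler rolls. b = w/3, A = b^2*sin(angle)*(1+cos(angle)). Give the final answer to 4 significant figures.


b = 0.9800/3 = 0.326667 m
A = 0.326667^2 * sin(20 deg) * (1 + cos(20 deg))
A = 0.07079 m^2


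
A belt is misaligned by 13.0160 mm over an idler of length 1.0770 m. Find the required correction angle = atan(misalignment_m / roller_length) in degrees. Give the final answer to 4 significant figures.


misalign_m = 13.0160 / 1000 = 0.013016 m
angle = atan(0.013016 / 1.0770)
angle = 0.6924 deg


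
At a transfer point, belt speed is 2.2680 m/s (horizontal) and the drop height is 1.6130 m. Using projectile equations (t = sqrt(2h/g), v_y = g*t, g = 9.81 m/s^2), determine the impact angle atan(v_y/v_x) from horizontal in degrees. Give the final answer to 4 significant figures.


t = sqrt(2*1.6130/9.81) = 0.573453 s
v_y = 9.81 * 0.573453 = 5.62557 m/s
angle = atan(5.62557 / 2.2680) = 68.04 deg


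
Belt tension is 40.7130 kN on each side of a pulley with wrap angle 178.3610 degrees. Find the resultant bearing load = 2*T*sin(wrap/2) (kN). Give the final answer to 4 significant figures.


F = 2 * 40.7130 * sin(178.3610/2 deg)
F = 81.42 kN


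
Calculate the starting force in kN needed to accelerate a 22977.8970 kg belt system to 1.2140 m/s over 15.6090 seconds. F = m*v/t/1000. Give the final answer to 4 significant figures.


F = 22977.8970 * 1.2140 / 15.6090 / 1000
F = 1.787 kN


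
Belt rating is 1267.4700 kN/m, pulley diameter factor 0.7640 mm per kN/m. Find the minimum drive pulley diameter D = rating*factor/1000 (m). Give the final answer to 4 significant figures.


D = 1267.4700 * 0.7640 / 1000
D = 0.9683 m


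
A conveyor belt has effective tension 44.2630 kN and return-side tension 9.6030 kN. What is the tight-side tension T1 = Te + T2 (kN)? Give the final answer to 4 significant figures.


T1 = Te + T2 = 44.2630 + 9.6030
T1 = 53.87 kN


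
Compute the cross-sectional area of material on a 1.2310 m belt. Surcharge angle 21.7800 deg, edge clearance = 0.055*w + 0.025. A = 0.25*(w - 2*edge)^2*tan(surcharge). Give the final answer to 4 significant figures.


edge = 0.055*1.2310 + 0.025 = 0.092705 m
ew = 1.2310 - 2*0.092705 = 1.04559 m
A = 0.25 * 1.04559^2 * tan(21.7800 deg)
A = 0.1092 m^2


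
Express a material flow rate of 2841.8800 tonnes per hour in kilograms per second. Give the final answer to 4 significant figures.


m_dot = 2841.8800 * 1000 / 3600
m_dot = 789.4 kg/s


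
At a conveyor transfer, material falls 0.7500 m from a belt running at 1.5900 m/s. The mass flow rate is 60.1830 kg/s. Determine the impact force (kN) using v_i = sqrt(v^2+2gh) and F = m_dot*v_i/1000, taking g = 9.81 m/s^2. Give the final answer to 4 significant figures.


v_i = sqrt(1.5900^2 + 2*9.81*0.7500) = 4.15248 m/s
F = 60.1830 * 4.15248 / 1000
F = 0.2499 kN


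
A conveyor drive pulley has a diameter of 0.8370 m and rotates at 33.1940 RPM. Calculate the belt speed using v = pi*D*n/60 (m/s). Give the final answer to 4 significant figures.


v = pi * 0.8370 * 33.1940 / 60
v = 1.455 m/s


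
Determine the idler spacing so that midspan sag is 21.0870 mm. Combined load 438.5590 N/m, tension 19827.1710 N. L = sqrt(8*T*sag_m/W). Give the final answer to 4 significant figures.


sag = 21.0870/1000 = 0.021087 m
L = sqrt(8 * 19827.1710 * 0.021087 / 438.5590)
L = 2.762 m


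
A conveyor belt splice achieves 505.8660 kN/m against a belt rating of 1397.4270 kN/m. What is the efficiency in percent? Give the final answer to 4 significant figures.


Eff = 505.8660 / 1397.4270 * 100
Eff = 36.20 %


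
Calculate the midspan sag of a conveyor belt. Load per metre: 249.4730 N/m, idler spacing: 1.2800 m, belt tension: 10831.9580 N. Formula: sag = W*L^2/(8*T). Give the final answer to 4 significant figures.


sag = 249.4730 * 1.2800^2 / (8 * 10831.9580)
sag = 0.004717 m


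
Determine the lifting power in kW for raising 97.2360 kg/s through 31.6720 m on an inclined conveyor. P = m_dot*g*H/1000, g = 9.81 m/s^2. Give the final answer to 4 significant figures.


P = 97.2360 * 9.81 * 31.6720 / 1000
P = 30.21 kW


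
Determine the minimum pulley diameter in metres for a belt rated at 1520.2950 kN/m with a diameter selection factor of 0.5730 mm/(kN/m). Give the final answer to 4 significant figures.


D = 1520.2950 * 0.5730 / 1000
D = 0.8711 m


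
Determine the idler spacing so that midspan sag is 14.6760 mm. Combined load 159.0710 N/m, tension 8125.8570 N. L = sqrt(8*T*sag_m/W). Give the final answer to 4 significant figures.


sag = 14.6760/1000 = 0.014676 m
L = sqrt(8 * 8125.8570 * 0.014676 / 159.0710)
L = 2.449 m


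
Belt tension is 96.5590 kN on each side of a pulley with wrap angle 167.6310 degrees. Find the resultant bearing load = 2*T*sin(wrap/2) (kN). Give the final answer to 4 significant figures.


F = 2 * 96.5590 * sin(167.6310/2 deg)
F = 192.0 kN


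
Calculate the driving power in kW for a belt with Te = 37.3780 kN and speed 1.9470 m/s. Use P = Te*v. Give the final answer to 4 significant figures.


P = Te * v = 37.3780 * 1.9470
P = 72.77 kW


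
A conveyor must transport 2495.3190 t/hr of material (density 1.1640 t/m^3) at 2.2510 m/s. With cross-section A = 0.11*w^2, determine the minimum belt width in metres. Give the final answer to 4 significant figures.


A_req = 2495.3190 / (2.2510 * 1.1640 * 3600) = 0.264542 m^2
w = sqrt(0.264542 / 0.11)
w = 1.551 m


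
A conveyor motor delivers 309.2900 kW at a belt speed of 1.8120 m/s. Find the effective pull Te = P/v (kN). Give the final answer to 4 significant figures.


Te = P / v = 309.2900 / 1.8120
Te = 170.7 kN


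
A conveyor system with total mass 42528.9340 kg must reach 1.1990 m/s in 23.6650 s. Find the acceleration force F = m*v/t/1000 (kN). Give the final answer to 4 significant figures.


F = 42528.9340 * 1.1990 / 23.6650 / 1000
F = 2.155 kN


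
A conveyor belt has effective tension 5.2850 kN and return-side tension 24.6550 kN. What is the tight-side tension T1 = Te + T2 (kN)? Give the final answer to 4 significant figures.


T1 = Te + T2 = 5.2850 + 24.6550
T1 = 29.94 kN


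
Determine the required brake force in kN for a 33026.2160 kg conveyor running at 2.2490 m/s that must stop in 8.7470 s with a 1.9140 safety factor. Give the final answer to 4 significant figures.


F = 33026.2160 * 2.2490 / 8.7470 * 1.9140 / 1000
F = 16.25 kN


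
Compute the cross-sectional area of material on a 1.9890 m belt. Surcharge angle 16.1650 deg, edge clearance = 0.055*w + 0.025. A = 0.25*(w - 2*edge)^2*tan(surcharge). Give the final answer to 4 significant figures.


edge = 0.055*1.9890 + 0.025 = 0.134395 m
ew = 1.9890 - 2*0.134395 = 1.72021 m
A = 0.25 * 1.72021^2 * tan(16.1650 deg)
A = 0.2144 m^2


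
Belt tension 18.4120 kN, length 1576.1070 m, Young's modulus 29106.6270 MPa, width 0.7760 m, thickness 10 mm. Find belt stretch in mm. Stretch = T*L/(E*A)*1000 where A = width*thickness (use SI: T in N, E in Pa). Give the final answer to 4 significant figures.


A = 0.7760 * 0.01 = 0.00776 m^2
Stretch = 18.4120*1000 * 1576.1070 / (29106.6270e6 * 0.00776) * 1000
Stretch = 128.5 mm


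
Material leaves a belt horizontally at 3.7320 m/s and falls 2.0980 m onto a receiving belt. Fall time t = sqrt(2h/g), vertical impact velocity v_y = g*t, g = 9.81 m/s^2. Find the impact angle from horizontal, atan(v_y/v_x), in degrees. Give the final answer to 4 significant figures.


t = sqrt(2*2.0980/9.81) = 0.654008 s
v_y = 9.81 * 0.654008 = 6.41582 m/s
angle = atan(6.41582 / 3.7320) = 59.81 deg


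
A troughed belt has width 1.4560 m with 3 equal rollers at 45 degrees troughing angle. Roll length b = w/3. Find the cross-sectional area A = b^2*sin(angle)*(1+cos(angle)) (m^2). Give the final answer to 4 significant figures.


b = 1.4560/3 = 0.485333 m
A = 0.485333^2 * sin(45 deg) * (1 + cos(45 deg))
A = 0.2843 m^2


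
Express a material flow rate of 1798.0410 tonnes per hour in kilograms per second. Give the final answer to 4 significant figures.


m_dot = 1798.0410 * 1000 / 3600
m_dot = 499.5 kg/s


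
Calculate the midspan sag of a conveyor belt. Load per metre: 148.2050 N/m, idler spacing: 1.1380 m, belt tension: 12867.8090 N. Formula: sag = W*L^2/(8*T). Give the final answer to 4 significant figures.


sag = 148.2050 * 1.1380^2 / (8 * 12867.8090)
sag = 0.001864 m


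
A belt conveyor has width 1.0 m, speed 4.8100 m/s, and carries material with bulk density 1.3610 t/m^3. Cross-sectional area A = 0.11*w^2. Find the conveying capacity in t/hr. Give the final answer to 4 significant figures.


A = 0.11 * 1.0^2 = 0.11 m^2
C = 0.11 * 4.8100 * 1.3610 * 3600
C = 2592 t/hr


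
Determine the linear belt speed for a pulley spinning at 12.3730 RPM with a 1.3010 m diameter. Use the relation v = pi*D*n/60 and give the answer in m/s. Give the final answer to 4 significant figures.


v = pi * 1.3010 * 12.3730 / 60
v = 0.8429 m/s


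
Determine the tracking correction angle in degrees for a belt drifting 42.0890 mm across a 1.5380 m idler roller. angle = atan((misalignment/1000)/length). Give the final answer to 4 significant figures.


misalign_m = 42.0890 / 1000 = 0.042089 m
angle = atan(0.042089 / 1.5380)
angle = 1.568 deg


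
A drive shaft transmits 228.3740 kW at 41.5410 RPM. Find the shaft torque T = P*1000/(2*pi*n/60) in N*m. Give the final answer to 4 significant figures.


omega = 2*pi*41.5410/60 = 4.35016 rad/s
T = 228.3740*1000 / 4.35016
T = 52500 N*m


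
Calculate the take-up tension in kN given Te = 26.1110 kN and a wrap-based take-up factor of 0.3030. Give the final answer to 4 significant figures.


T_tu = 26.1110 * 0.3030
T_tu = 7.912 kN


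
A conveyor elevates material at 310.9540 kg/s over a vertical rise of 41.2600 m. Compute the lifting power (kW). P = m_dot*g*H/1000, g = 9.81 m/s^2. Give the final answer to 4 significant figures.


P = 310.9540 * 9.81 * 41.2600 / 1000
P = 125.9 kW


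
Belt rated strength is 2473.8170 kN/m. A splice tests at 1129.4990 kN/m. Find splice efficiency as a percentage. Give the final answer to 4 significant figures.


Eff = 1129.4990 / 2473.8170 * 100
Eff = 45.66 %


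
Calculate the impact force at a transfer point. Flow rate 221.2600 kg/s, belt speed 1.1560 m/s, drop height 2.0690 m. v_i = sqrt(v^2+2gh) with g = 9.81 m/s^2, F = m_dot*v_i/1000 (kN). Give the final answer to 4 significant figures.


v_i = sqrt(1.1560^2 + 2*9.81*2.0690) = 6.47535 m/s
F = 221.2600 * 6.47535 / 1000
F = 1.433 kN


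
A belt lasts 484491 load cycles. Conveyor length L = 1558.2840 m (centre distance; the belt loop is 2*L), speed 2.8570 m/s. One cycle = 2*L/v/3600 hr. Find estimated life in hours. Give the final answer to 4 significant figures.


cycle_time = 2 * 1558.2840 / 2.8570 / 3600 = 0.303015 hr
life = 484491 * 0.303015 = 146800 hours


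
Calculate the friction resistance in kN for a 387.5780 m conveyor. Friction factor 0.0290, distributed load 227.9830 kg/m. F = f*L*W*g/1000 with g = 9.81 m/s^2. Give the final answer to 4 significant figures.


F = 0.0290 * 387.5780 * 227.9830 * 9.81 / 1000
F = 25.14 kN


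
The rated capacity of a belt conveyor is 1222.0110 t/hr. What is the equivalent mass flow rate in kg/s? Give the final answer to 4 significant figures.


m_dot = 1222.0110 * 1000 / 3600
m_dot = 339.4 kg/s


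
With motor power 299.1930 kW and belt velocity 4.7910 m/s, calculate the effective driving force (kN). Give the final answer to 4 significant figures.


Te = P / v = 299.1930 / 4.7910
Te = 62.45 kN


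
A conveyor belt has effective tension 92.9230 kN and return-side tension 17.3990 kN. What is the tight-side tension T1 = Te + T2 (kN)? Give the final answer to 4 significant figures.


T1 = Te + T2 = 92.9230 + 17.3990
T1 = 110.3 kN


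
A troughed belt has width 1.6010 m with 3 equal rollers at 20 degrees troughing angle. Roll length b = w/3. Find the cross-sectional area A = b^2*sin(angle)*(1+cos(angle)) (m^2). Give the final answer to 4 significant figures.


b = 1.6010/3 = 0.533667 m
A = 0.533667^2 * sin(20 deg) * (1 + cos(20 deg))
A = 0.1889 m^2


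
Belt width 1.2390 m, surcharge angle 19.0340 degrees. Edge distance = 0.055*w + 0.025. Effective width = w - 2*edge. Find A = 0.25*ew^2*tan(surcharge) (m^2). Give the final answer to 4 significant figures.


edge = 0.055*1.2390 + 0.025 = 0.093145 m
ew = 1.2390 - 2*0.093145 = 1.05271 m
A = 0.25 * 1.05271^2 * tan(19.0340 deg)
A = 0.09558 m^2


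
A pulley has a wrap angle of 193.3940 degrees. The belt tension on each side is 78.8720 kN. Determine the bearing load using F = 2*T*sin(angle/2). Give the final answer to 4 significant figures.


F = 2 * 78.8720 * sin(193.3940/2 deg)
F = 156.7 kN


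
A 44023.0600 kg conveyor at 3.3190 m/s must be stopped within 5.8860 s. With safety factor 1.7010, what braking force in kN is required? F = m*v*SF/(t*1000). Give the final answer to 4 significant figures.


F = 44023.0600 * 3.3190 / 5.8860 * 1.7010 / 1000
F = 42.23 kN


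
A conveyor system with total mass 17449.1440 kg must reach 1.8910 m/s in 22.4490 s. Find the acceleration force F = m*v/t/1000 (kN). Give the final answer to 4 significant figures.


F = 17449.1440 * 1.8910 / 22.4490 / 1000
F = 1.470 kN


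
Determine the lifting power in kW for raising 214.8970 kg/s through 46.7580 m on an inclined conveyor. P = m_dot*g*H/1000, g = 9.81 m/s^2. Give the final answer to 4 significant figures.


P = 214.8970 * 9.81 * 46.7580 / 1000
P = 98.57 kW


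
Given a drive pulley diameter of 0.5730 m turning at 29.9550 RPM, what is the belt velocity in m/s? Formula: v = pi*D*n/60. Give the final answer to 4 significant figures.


v = pi * 0.5730 * 29.9550 / 60
v = 0.8987 m/s


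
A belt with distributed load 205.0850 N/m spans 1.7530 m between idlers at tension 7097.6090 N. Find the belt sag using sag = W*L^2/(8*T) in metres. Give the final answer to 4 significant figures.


sag = 205.0850 * 1.7530^2 / (8 * 7097.6090)
sag = 0.01110 m


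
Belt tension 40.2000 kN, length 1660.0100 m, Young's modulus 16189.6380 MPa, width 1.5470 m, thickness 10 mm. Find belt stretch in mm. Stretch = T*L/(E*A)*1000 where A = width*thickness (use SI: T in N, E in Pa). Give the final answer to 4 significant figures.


A = 1.5470 * 0.01 = 0.01547 m^2
Stretch = 40.2000*1000 * 1660.0100 / (16189.6380e6 * 0.01547) * 1000
Stretch = 266.4 mm


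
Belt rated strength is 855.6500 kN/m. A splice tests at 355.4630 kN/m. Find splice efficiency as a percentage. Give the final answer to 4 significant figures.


Eff = 355.4630 / 855.6500 * 100
Eff = 41.54 %


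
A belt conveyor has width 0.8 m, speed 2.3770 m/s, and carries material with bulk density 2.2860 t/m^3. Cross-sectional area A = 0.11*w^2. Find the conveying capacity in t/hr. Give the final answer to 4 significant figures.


A = 0.11 * 0.8^2 = 0.0704 m^2
C = 0.0704 * 2.3770 * 2.2860 * 3600
C = 1377 t/hr


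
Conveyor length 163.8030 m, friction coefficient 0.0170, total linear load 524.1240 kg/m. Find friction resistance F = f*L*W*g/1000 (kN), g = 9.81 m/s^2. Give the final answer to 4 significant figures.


F = 0.0170 * 163.8030 * 524.1240 * 9.81 / 1000
F = 14.32 kN


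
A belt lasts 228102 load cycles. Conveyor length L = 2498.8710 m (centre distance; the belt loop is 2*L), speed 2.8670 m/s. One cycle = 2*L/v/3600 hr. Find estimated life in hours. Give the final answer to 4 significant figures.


cycle_time = 2 * 2498.8710 / 2.8670 / 3600 = 0.484221 hr
life = 228102 * 0.484221 = 110500 hours


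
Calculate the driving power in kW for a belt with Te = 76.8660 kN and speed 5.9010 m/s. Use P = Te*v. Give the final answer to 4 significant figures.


P = Te * v = 76.8660 * 5.9010
P = 453.6 kW


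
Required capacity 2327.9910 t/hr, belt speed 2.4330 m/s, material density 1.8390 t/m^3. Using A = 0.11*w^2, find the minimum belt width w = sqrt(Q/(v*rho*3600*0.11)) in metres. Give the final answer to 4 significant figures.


A_req = 2327.9910 / (2.4330 * 1.8390 * 3600) = 0.144529 m^2
w = sqrt(0.144529 / 0.11)
w = 1.146 m


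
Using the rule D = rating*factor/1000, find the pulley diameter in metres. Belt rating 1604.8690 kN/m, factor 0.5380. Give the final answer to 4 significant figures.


D = 1604.8690 * 0.5380 / 1000
D = 0.8634 m


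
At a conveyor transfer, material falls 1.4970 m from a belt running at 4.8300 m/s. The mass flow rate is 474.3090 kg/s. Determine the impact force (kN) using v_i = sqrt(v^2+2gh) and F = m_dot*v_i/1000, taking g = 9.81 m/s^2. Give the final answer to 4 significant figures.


v_i = sqrt(4.8300^2 + 2*9.81*1.4970) = 7.25948 m/s
F = 474.3090 * 7.25948 / 1000
F = 3.443 kN


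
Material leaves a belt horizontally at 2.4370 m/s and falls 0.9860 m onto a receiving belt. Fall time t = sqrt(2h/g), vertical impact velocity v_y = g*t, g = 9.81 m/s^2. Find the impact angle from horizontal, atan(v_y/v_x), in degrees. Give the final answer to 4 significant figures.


t = sqrt(2*0.9860/9.81) = 0.448352 s
v_y = 9.81 * 0.448352 = 4.39833 m/s
angle = atan(4.39833 / 2.4370) = 61.01 deg


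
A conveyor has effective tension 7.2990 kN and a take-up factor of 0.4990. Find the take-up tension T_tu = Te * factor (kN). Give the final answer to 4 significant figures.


T_tu = 7.2990 * 0.4990
T_tu = 3.642 kN


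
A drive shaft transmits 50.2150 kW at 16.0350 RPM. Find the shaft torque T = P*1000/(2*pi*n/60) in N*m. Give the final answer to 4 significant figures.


omega = 2*pi*16.0350/60 = 1.67918 rad/s
T = 50.2150*1000 / 1.67918
T = 29900 N*m


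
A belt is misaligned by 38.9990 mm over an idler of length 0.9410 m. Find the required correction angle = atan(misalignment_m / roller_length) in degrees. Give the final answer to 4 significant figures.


misalign_m = 38.9990 / 1000 = 0.038999 m
angle = atan(0.038999 / 0.9410)
angle = 2.373 deg


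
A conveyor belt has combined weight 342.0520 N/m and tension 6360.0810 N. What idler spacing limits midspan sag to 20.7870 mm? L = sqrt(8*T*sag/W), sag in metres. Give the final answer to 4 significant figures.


sag = 20.7870/1000 = 0.020787 m
L = sqrt(8 * 6360.0810 * 0.020787 / 342.0520)
L = 1.758 m


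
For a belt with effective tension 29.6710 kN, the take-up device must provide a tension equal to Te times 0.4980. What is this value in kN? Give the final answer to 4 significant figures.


T_tu = 29.6710 * 0.4980
T_tu = 14.78 kN


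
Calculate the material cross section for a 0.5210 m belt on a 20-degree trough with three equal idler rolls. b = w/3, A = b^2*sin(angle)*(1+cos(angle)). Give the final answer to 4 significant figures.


b = 0.5210/3 = 0.173667 m
A = 0.173667^2 * sin(20 deg) * (1 + cos(20 deg))
A = 0.02001 m^2


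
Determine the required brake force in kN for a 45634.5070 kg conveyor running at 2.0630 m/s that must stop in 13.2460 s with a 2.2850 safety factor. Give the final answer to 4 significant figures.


F = 45634.5070 * 2.0630 / 13.2460 * 2.2850 / 1000
F = 16.24 kN


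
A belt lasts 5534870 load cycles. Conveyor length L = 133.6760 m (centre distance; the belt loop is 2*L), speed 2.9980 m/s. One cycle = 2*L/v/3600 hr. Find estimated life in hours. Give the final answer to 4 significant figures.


cycle_time = 2 * 133.6760 / 2.9980 / 3600 = 0.0247713 hr
life = 5534870 * 0.0247713 = 137100 hours


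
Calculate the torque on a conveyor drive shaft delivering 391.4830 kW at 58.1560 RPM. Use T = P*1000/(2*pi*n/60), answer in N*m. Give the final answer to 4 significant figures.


omega = 2*pi*58.1560/60 = 6.09008 rad/s
T = 391.4830*1000 / 6.09008
T = 64280 N*m


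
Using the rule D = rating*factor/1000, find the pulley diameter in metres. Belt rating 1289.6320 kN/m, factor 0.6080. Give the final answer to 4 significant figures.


D = 1289.6320 * 0.6080 / 1000
D = 0.7841 m


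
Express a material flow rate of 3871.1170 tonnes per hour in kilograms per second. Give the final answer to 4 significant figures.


m_dot = 3871.1170 * 1000 / 3600
m_dot = 1075 kg/s


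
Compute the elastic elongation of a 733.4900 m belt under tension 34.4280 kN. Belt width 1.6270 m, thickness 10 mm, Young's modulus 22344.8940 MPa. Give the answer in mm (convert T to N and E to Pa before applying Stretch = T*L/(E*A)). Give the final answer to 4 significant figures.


A = 1.6270 * 0.01 = 0.01627 m^2
Stretch = 34.4280*1000 * 733.4900 / (22344.8940e6 * 0.01627) * 1000
Stretch = 69.46 mm


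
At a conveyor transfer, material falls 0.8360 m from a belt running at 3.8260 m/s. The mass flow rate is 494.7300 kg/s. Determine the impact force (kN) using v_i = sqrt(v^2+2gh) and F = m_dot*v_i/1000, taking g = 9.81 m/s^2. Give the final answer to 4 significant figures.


v_i = sqrt(3.8260^2 + 2*9.81*0.8360) = 5.57141 m/s
F = 494.7300 * 5.57141 / 1000
F = 2.756 kN


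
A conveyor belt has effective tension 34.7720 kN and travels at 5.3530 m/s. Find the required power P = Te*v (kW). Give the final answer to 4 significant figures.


P = Te * v = 34.7720 * 5.3530
P = 186.1 kW


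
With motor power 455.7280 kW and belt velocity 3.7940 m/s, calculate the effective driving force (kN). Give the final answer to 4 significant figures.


Te = P / v = 455.7280 / 3.7940
Te = 120.1 kN


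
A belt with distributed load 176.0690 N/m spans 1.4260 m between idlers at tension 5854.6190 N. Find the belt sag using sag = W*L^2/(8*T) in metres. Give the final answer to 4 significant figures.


sag = 176.0690 * 1.4260^2 / (8 * 5854.6190)
sag = 0.007644 m


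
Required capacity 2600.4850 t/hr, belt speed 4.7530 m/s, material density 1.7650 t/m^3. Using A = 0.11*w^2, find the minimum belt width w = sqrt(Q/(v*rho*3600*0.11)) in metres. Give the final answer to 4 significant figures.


A_req = 2600.4850 / (4.7530 * 1.7650 * 3600) = 0.0861072 m^2
w = sqrt(0.0861072 / 0.11)
w = 0.8848 m


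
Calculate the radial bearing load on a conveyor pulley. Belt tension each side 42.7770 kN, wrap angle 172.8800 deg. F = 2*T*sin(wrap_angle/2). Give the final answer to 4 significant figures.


F = 2 * 42.7770 * sin(172.8800/2 deg)
F = 85.39 kN


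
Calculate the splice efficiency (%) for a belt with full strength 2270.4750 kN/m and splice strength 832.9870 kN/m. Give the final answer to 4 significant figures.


Eff = 832.9870 / 2270.4750 * 100
Eff = 36.69 %


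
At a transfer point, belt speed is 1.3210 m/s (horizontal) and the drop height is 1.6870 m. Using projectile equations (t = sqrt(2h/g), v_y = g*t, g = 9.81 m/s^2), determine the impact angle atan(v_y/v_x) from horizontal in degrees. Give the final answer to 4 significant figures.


t = sqrt(2*1.6870/9.81) = 0.58646 s
v_y = 9.81 * 0.58646 = 5.75317 m/s
angle = atan(5.75317 / 1.3210) = 77.07 deg


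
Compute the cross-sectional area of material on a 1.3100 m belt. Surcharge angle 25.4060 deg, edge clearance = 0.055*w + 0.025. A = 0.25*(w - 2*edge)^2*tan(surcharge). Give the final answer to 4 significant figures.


edge = 0.055*1.3100 + 0.025 = 0.09705 m
ew = 1.3100 - 2*0.09705 = 1.1159 m
A = 0.25 * 1.1159^2 * tan(25.4060 deg)
A = 0.1479 m^2


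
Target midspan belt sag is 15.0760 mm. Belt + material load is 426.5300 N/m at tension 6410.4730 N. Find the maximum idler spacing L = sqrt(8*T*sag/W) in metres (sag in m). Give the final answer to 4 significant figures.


sag = 15.0760/1000 = 0.015076 m
L = sqrt(8 * 6410.4730 * 0.015076 / 426.5300)
L = 1.346 m


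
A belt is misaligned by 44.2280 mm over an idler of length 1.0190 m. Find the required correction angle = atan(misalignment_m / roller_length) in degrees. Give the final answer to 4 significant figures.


misalign_m = 44.2280 / 1000 = 0.044228 m
angle = atan(0.044228 / 1.0190)
angle = 2.485 deg
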